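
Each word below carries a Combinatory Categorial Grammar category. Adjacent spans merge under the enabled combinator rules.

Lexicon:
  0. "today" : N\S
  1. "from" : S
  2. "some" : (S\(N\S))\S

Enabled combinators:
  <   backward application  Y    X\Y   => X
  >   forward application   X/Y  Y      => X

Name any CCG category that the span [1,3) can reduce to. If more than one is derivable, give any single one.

S\(N\S)

[0,3] S   <
  [0,1] "today" : N\S
  [1,3] S\(N\S)   <
    [1,2] "from" : S
    [2,3] "some" : (S\(N\S))\S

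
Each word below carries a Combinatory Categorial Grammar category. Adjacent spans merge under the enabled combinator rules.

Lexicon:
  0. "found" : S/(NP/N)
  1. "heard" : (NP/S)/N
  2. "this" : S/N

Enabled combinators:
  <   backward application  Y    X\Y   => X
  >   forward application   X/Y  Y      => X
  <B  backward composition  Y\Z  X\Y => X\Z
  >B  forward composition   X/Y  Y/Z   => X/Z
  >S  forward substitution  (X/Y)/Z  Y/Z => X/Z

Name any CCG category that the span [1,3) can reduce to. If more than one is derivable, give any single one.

NP/N

[0,3] S   >
  [0,1] "found" : S/(NP/N)
  [1,3] NP/N   >S
    [1,2] "heard" : (NP/S)/N
    [2,3] "this" : S/N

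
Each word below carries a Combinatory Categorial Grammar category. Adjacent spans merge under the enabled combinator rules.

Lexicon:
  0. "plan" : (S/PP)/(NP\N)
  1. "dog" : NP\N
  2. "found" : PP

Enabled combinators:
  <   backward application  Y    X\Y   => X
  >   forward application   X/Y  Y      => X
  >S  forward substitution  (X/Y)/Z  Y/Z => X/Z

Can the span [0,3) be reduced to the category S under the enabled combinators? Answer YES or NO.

[0,3] S   >
  [0,2] S/PP   >
    [0,1] "plan" : (S/PP)/(NP\N)
    [1,2] "dog" : NP\N
  [2,3] "found" : PP

YES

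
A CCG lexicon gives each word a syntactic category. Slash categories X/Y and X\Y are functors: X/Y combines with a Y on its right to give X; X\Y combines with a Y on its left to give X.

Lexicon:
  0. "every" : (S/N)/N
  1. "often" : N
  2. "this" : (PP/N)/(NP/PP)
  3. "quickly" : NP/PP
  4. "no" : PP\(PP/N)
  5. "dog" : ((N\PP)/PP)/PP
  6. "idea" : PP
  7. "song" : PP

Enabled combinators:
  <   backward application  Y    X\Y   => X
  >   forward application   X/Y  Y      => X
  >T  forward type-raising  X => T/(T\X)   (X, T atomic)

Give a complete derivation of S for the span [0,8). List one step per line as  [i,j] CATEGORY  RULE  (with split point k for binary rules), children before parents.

[0,8] S   >
  [0,2] S/N   >
    [0,1] "every" : (S/N)/N
    [1,2] "often" : N
  [2,8] N   <
    [2,5] PP   <
      [2,4] PP/N   >
        [2,3] "this" : (PP/N)/(NP/PP)
        [3,4] "quickly" : NP/PP
      [4,5] "no" : PP\(PP/N)
    [5,8] N\PP   >
      [5,7] (N\PP)/PP   >
        [5,6] "dog" : ((N\PP)/PP)/PP
        [6,7] "idea" : PP
      [7,8] "song" : PP

[0,1] (S/N)/N  lex  "every"
[1,2] N  lex  "often"
[0,2] S/N  >  k=1
[2,3] (PP/N)/(NP/PP)  lex  "this"
[3,4] NP/PP  lex  "quickly"
[2,4] PP/N  >  k=3
[4,5] PP\(PP/N)  lex  "no"
[2,5] PP  <  k=4
[5,6] ((N\PP)/PP)/PP  lex  "dog"
[6,7] PP  lex  "idea"
[5,7] (N\PP)/PP  >  k=6
[7,8] PP  lex  "song"
[5,8] N\PP  >  k=7
[2,8] N  <  k=5
[0,8] S  >  k=2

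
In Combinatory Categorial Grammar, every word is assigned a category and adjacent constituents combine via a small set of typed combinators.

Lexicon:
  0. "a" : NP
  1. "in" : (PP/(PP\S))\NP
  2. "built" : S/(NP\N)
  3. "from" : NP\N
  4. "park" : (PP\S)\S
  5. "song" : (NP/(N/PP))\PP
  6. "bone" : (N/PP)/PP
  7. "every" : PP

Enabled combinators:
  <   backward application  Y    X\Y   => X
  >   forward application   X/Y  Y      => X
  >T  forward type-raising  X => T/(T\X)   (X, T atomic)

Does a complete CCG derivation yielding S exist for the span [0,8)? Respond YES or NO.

NP (PP/(PP\S))\NP S/(NP\N) NP\N (PP\S)\S (NP/(N/PP))\PP (N/PP)/PP PP
CKY chart[0,8] = {N/(N\NP), NP, NP/(NP\NP), PP/(PP\NP), S/(S\NP)}; S ∉ chart

NO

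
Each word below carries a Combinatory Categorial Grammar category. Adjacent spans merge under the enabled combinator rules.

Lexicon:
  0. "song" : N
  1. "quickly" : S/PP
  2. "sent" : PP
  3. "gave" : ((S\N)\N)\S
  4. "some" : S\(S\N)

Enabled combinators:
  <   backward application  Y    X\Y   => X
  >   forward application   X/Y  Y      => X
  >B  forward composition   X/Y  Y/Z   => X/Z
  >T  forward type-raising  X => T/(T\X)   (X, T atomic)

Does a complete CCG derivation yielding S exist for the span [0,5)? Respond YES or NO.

YES

[0,5] S   <
  [0,4] S\N   <
    [0,1] "song" : N
    [1,4] (S\N)\N   <
      [1,3] S   >
        [1,2] "quickly" : S/PP
        [2,3] "sent" : PP
      [3,4] "gave" : ((S\N)\N)\S
  [4,5] "some" : S\(S\N)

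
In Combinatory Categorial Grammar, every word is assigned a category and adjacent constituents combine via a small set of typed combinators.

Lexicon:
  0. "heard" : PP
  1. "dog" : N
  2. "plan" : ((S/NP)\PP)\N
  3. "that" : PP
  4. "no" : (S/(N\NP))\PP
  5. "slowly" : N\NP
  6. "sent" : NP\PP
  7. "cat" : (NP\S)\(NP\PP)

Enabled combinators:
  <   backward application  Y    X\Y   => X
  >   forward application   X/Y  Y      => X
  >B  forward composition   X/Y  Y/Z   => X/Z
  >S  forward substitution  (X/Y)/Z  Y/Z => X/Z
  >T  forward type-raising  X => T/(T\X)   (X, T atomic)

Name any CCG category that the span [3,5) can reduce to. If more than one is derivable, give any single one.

S/(N\NP)

[0,8] S   >
  [0,3] S/NP   <
    [0,1] "heard" : PP
    [1,3] (S/NP)\PP   <
      [1,2] "dog" : N
      [2,3] "plan" : ((S/NP)\PP)\N
  [3,8] NP   <
    [3,6] S   >
      [3,5] S/(N\NP)   <
        [3,4] "that" : PP
        [4,5] "no" : (S/(N\NP))\PP
      [5,6] "slowly" : N\NP
    [6,8] NP\S   <
      [6,7] "sent" : NP\PP
      [7,8] "cat" : (NP\S)\(NP\PP)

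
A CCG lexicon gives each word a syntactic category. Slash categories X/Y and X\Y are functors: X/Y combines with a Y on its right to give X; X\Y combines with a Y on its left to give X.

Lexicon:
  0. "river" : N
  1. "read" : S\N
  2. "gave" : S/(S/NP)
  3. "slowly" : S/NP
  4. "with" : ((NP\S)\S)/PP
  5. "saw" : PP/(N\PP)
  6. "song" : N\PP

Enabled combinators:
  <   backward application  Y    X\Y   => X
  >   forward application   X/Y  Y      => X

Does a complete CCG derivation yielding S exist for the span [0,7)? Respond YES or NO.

NO

N S\N S/(S/NP) S/NP ((NP\S)\S)/PP PP/(N\PP) N\PP
CKY chart[0,7] = {NP}; S ∉ chart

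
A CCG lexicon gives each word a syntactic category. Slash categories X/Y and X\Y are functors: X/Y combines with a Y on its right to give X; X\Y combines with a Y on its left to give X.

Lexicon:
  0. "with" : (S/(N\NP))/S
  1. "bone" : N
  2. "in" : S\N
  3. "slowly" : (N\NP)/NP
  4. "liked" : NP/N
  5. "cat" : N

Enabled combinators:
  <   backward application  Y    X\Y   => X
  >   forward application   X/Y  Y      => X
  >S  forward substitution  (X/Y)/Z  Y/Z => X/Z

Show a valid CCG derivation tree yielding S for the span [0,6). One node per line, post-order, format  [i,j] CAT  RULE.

[0,6] S   >
  [0,3] S/(N\NP)   >
    [0,1] "with" : (S/(N\NP))/S
    [1,3] S   <
      [1,2] "bone" : N
      [2,3] "in" : S\N
  [3,6] N\NP   >
    [3,4] "slowly" : (N\NP)/NP
    [4,6] NP   >
      [4,5] "liked" : NP/N
      [5,6] "cat" : N

[0,1] (S/(N\NP))/S  lex  "with"
[1,2] N  lex  "bone"
[2,3] S\N  lex  "in"
[1,3] S  <  k=2
[0,3] S/(N\NP)  >  k=1
[3,4] (N\NP)/NP  lex  "slowly"
[4,5] NP/N  lex  "liked"
[5,6] N  lex  "cat"
[4,6] NP  >  k=5
[3,6] N\NP  >  k=4
[0,6] S  >  k=3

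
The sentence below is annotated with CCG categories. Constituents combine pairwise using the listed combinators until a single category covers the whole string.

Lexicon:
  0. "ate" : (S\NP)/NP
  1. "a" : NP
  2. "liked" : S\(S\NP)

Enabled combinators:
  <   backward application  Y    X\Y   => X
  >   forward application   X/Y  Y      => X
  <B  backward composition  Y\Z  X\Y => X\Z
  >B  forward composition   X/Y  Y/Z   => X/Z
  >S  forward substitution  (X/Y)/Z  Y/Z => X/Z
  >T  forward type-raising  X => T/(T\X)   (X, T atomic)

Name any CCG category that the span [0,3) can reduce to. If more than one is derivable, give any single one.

[0,3] S   <
  [0,2] S\NP   >
    [0,1] "ate" : (S\NP)/NP
    [1,2] "a" : NP
  [2,3] "liked" : S\(S\NP)

S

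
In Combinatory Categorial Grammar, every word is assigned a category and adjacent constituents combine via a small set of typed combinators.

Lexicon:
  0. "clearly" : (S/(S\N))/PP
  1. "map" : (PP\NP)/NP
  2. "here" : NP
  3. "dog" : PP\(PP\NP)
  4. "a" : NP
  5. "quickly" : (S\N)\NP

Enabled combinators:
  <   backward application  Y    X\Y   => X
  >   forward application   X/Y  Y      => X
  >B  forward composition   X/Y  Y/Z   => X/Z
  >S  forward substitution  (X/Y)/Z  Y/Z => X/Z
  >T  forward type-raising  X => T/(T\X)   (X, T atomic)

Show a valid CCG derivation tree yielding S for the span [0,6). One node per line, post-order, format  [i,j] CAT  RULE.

[0,1] (S/(S\N))/PP  lex  "clearly"
[1,2] (PP\NP)/NP  lex  "map"
[2,3] NP  lex  "here"
[1,3] PP\NP  >  k=2
[3,4] PP\(PP\NP)  lex  "dog"
[1,4] PP  <  k=3
[0,4] S/(S\N)  >  k=1
[4,5] NP  lex  "a"
[5,6] (S\N)\NP  lex  "quickly"
[4,6] S\N  <  k=5
[0,6] S  >  k=4

[0,6] S   >
  [0,4] S/(S\N)   >
    [0,1] "clearly" : (S/(S\N))/PP
    [1,4] PP   <
      [1,3] PP\NP   >
        [1,2] "map" : (PP\NP)/NP
        [2,3] "here" : NP
      [3,4] "dog" : PP\(PP\NP)
  [4,6] S\N   <
    [4,5] "a" : NP
    [5,6] "quickly" : (S\N)\NP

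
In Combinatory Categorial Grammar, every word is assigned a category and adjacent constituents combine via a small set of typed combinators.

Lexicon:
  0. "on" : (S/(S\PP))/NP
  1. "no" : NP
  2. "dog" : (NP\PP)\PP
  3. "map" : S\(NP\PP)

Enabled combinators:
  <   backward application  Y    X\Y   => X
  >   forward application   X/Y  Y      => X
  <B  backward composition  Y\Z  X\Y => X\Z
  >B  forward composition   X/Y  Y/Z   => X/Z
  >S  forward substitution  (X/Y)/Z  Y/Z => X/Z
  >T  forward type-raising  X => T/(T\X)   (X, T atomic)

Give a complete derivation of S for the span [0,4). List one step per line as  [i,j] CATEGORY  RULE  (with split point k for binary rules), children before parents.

[0,1] (S/(S\PP))/NP  lex  "on"
[1,2] NP  lex  "no"
[0,2] S/(S\PP)  >  k=1
[2,3] (NP\PP)\PP  lex  "dog"
[3,4] S\(NP\PP)  lex  "map"
[2,4] S\PP  <B  k=3
[0,4] S  >  k=2

[0,4] S   >
  [0,2] S/(S\PP)   >
    [0,1] "on" : (S/(S\PP))/NP
    [1,2] "no" : NP
  [2,4] S\PP   <B
    [2,3] "dog" : (NP\PP)\PP
    [3,4] "map" : S\(NP\PP)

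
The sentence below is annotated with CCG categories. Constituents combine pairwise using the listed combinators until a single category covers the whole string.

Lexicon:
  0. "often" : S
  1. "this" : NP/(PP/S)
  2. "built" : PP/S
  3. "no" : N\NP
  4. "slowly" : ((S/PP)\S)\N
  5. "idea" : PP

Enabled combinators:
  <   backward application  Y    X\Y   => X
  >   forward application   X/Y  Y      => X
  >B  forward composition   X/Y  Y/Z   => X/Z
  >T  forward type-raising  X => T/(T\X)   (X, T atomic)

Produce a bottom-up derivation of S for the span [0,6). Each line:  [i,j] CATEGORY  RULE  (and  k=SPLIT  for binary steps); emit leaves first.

[0,1] S  lex  "often"
[1,2] NP/(PP/S)  lex  "this"
[2,3] PP/S  lex  "built"
[1,3] NP  >  k=2
[3,4] N\NP  lex  "no"
[1,4] N  <  k=3
[4,5] ((S/PP)\S)\N  lex  "slowly"
[1,5] (S/PP)\S  <  k=4
[0,5] S/PP  <  k=1
[5,6] PP  lex  "idea"
[0,6] S  >  k=5

[0,6] S   >
  [0,5] S/PP   <
    [0,1] "often" : S
    [1,5] (S/PP)\S   <
      [1,4] N   <
        [1,3] NP   >
          [1,2] "this" : NP/(PP/S)
          [2,3] "built" : PP/S
        [3,4] "no" : N\NP
      [4,5] "slowly" : ((S/PP)\S)\N
  [5,6] "idea" : PP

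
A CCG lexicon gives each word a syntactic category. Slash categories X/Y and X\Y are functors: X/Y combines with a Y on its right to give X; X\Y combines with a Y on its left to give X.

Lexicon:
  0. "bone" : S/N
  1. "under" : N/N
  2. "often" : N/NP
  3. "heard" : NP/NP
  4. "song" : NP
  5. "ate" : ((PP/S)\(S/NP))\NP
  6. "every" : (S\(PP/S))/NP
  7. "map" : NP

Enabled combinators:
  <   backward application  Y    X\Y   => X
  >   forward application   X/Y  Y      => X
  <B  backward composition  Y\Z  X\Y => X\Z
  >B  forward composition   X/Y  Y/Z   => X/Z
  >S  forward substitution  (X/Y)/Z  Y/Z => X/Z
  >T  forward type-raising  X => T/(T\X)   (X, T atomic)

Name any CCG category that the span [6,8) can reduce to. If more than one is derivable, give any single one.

S\(PP/S)

[0,8] S   <
  [0,6] PP/S   <
    [0,4] S/NP   >B
      [0,2] S/N   >B
        [0,1] "bone" : S/N
        [1,2] "under" : N/N
      [2,4] N/NP   >B
        [2,3] "often" : N/NP
        [3,4] "heard" : NP/NP
    [4,6] (PP/S)\(S/NP)   <
      [4,5] "song" : NP
      [5,6] "ate" : ((PP/S)\(S/NP))\NP
  [6,8] S\(PP/S)   >
    [6,7] "every" : (S\(PP/S))/NP
    [7,8] "map" : NP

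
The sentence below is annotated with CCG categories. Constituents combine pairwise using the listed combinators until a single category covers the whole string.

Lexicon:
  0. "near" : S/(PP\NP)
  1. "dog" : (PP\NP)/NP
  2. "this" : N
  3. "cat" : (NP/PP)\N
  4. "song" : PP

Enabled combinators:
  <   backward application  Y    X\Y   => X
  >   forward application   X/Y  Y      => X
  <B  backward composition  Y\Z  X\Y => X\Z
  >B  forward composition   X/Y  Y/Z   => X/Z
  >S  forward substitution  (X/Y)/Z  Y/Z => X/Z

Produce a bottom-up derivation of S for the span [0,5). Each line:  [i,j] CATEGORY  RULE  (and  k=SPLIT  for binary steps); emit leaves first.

[0,5] S   >
  [0,1] "near" : S/(PP\NP)
  [1,5] PP\NP   >
    [1,2] "dog" : (PP\NP)/NP
    [2,5] NP   >
      [2,4] NP/PP   <
        [2,3] "this" : N
        [3,4] "cat" : (NP/PP)\N
      [4,5] "song" : PP

[0,1] S/(PP\NP)  lex  "near"
[1,2] (PP\NP)/NP  lex  "dog"
[2,3] N  lex  "this"
[3,4] (NP/PP)\N  lex  "cat"
[2,4] NP/PP  <  k=3
[4,5] PP  lex  "song"
[2,5] NP  >  k=4
[1,5] PP\NP  >  k=2
[0,5] S  >  k=1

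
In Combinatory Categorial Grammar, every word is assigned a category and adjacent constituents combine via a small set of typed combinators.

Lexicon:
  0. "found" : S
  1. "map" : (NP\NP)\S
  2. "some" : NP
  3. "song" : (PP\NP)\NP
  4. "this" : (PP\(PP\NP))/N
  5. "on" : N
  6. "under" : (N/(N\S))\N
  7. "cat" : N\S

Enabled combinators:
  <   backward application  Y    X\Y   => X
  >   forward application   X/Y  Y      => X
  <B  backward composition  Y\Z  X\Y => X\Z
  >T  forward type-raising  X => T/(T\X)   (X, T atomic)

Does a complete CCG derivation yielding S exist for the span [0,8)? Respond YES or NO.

NO

S (NP\NP)\S NP (PP\NP)\NP (PP\(PP\NP))/N N (N/(N\S))\N N\S
CKY chart[0,8] = {N/(N\PP), NP/(NP\PP), PP, PP/(PP\PP), S/(S\PP)}; S ∉ chart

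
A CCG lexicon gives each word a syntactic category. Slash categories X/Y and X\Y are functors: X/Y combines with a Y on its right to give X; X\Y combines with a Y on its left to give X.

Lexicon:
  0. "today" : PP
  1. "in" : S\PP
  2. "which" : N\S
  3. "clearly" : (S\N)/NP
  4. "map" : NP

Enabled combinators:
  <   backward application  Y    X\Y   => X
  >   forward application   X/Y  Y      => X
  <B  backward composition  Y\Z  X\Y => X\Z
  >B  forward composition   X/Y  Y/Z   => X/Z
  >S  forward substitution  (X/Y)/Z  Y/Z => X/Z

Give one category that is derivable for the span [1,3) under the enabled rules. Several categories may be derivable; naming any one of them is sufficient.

[0,5] S   <
  [0,3] N   <
    [0,1] "today" : PP
    [1,3] N\PP   <B
      [1,2] "in" : S\PP
      [2,3] "which" : N\S
  [3,5] S\N   >
    [3,4] "clearly" : (S\N)/NP
    [4,5] "map" : NP

N\PP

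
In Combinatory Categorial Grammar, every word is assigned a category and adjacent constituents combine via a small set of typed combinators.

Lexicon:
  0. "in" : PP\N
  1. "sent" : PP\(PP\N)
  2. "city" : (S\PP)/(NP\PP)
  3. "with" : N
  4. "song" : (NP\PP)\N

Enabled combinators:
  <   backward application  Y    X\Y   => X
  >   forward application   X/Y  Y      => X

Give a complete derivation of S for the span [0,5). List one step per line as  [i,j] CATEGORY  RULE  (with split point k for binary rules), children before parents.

[0,1] PP\N  lex  "in"
[1,2] PP\(PP\N)  lex  "sent"
[0,2] PP  <  k=1
[2,3] (S\PP)/(NP\PP)  lex  "city"
[3,4] N  lex  "with"
[4,5] (NP\PP)\N  lex  "song"
[3,5] NP\PP  <  k=4
[2,5] S\PP  >  k=3
[0,5] S  <  k=2

[0,5] S   <
  [0,2] PP   <
    [0,1] "in" : PP\N
    [1,2] "sent" : PP\(PP\N)
  [2,5] S\PP   >
    [2,3] "city" : (S\PP)/(NP\PP)
    [3,5] NP\PP   <
      [3,4] "with" : N
      [4,5] "song" : (NP\PP)\N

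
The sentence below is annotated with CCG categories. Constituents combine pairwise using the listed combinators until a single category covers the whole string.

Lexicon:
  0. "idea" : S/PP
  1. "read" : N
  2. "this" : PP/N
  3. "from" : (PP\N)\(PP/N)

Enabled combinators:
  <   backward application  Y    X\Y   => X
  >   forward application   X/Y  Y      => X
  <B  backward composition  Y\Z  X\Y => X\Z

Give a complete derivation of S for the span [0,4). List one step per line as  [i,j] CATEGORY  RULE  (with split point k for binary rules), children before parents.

[0,1] S/PP  lex  "idea"
[1,2] N  lex  "read"
[2,3] PP/N  lex  "this"
[3,4] (PP\N)\(PP/N)  lex  "from"
[2,4] PP\N  <  k=3
[1,4] PP  <  k=2
[0,4] S  >  k=1

[0,4] S   >
  [0,1] "idea" : S/PP
  [1,4] PP   <
    [1,2] "read" : N
    [2,4] PP\N   <
      [2,3] "this" : PP/N
      [3,4] "from" : (PP\N)\(PP/N)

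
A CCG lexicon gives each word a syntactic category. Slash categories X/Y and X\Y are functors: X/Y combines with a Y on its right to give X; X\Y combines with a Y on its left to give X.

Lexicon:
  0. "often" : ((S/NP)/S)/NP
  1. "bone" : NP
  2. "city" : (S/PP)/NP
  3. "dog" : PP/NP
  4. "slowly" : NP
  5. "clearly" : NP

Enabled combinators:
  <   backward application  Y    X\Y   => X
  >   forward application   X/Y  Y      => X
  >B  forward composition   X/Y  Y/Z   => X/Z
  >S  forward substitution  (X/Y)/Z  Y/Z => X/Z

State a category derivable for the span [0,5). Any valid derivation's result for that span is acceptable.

S/NP

[0,6] S   >
  [0,5] S/NP   >
    [0,2] (S/NP)/S   >
      [0,1] "often" : ((S/NP)/S)/NP
      [1,2] "bone" : NP
    [2,5] S   >
      [2,4] S/NP   >S
        [2,3] "city" : (S/PP)/NP
        [3,4] "dog" : PP/NP
      [4,5] "slowly" : NP
  [5,6] "clearly" : NP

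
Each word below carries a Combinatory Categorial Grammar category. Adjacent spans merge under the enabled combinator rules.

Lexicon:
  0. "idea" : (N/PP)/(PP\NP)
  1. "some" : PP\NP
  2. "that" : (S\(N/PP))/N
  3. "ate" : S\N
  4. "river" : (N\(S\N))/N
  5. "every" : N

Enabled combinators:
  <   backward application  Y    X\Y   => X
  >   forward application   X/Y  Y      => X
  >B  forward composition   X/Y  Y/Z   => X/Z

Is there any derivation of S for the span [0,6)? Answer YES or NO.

YES

[0,6] S   <
  [0,2] N/PP   >
    [0,1] "idea" : (N/PP)/(PP\NP)
    [1,2] "some" : PP\NP
  [2,6] S\(N/PP)   >
    [2,3] "that" : (S\(N/PP))/N
    [3,6] N   <
      [3,4] "ate" : S\N
      [4,6] N\(S\N)   >
        [4,5] "river" : (N\(S\N))/N
        [5,6] "every" : N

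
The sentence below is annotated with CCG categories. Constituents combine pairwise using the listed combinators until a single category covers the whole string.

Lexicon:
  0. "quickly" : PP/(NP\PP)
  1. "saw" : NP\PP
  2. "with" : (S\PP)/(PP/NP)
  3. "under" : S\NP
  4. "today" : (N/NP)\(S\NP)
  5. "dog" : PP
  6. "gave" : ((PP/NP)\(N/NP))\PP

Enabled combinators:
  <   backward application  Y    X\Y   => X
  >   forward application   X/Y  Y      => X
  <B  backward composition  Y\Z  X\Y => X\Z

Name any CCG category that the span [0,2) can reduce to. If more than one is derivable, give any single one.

[0,7] S   <
  [0,2] PP   >
    [0,1] "quickly" : PP/(NP\PP)
    [1,2] "saw" : NP\PP
  [2,7] S\PP   >
    [2,3] "with" : (S\PP)/(PP/NP)
    [3,7] PP/NP   <
      [3,5] N/NP   <
        [3,4] "under" : S\NP
        [4,5] "today" : (N/NP)\(S\NP)
      [5,7] (PP/NP)\(N/NP)   <
        [5,6] "dog" : PP
        [6,7] "gave" : ((PP/NP)\(N/NP))\PP

PP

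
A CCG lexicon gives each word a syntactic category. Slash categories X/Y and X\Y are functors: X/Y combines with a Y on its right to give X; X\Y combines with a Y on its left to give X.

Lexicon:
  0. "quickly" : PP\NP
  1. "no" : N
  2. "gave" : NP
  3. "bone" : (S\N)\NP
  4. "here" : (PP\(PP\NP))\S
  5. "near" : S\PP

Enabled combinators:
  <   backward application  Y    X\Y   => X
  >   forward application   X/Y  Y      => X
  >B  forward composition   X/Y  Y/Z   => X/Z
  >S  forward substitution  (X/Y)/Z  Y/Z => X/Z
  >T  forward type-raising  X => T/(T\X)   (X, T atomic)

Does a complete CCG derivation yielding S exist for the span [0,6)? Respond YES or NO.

YES

[0,6] S   <
  [0,5] PP   <
    [0,1] "quickly" : PP\NP
    [1,5] PP\(PP\NP)   <
      [1,4] S   <
        [1,2] "no" : N
        [2,4] S\N   <
          [2,3] "gave" : NP
          [3,4] "bone" : (S\N)\NP
      [4,5] "here" : (PP\(PP\NP))\S
  [5,6] "near" : S\PP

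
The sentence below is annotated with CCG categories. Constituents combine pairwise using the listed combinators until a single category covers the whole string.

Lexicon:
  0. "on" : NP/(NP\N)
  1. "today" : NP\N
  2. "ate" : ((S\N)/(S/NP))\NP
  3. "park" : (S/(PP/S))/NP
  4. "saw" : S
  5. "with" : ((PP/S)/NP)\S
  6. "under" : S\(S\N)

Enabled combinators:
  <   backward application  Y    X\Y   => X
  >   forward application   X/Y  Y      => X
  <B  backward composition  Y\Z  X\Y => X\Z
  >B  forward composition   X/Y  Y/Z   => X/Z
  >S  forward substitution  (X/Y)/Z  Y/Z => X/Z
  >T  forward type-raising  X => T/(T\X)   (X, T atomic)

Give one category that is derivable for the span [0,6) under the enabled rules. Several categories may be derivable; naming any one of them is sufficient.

[0,7] S   <
  [0,6] S\N   >
    [0,3] (S\N)/(S/NP)   <
      [0,2] NP   >
        [0,1] "on" : NP/(NP\N)
        [1,2] "today" : NP\N
      [2,3] "ate" : ((S\N)/(S/NP))\NP
    [3,6] S/NP   >S
      [3,4] "park" : (S/(PP/S))/NP
      [4,6] (PP/S)/NP   <
        [4,5] "saw" : S
        [5,6] "with" : ((PP/S)/NP)\S
  [6,7] "under" : S\(S\N)

S\N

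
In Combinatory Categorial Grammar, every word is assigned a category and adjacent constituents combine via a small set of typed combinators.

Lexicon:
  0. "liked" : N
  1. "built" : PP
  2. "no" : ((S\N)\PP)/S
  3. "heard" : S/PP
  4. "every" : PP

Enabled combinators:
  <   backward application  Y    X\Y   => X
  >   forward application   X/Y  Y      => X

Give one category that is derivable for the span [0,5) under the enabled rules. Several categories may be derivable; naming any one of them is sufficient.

[0,5] S   <
  [0,1] "liked" : N
  [1,5] S\N   <
    [1,2] "built" : PP
    [2,5] (S\N)\PP   >
      [2,3] "no" : ((S\N)\PP)/S
      [3,5] S   >
        [3,4] "heard" : S/PP
        [4,5] "every" : PP

S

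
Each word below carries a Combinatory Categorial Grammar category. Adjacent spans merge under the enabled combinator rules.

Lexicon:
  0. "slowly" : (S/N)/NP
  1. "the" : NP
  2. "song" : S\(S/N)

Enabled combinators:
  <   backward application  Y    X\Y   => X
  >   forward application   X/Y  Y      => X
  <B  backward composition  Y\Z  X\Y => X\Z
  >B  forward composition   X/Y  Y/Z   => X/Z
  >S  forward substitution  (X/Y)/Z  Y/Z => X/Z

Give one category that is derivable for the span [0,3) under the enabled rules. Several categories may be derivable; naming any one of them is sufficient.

S

[0,3] S   <
  [0,2] S/N   >
    [0,1] "slowly" : (S/N)/NP
    [1,2] "the" : NP
  [2,3] "song" : S\(S/N)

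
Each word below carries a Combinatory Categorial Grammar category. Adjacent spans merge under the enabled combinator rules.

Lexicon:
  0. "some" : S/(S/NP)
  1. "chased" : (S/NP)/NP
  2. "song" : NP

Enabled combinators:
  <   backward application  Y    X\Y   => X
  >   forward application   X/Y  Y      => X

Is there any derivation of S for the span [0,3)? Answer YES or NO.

[0,3] S   >
  [0,1] "some" : S/(S/NP)
  [1,3] S/NP   >
    [1,2] "chased" : (S/NP)/NP
    [2,3] "song" : NP

YES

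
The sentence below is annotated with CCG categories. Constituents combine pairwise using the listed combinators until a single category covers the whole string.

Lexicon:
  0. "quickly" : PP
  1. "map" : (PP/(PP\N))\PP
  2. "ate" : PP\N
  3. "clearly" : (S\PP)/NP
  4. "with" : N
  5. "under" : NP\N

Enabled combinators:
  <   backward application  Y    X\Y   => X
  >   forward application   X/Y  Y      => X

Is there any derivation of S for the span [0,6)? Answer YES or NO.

[0,6] S   <
  [0,3] PP   >
    [0,2] PP/(PP\N)   <
      [0,1] "quickly" : PP
      [1,2] "map" : (PP/(PP\N))\PP
    [2,3] "ate" : PP\N
  [3,6] S\PP   >
    [3,4] "clearly" : (S\PP)/NP
    [4,6] NP   <
      [4,5] "with" : N
      [5,6] "under" : NP\N

YES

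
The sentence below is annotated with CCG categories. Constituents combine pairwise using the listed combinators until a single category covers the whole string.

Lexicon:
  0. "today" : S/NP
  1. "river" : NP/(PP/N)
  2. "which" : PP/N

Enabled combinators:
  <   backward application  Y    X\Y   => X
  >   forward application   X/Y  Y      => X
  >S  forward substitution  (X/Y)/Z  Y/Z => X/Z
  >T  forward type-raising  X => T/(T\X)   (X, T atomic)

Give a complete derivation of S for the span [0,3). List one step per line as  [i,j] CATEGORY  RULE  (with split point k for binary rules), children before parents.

[0,1] S/NP  lex  "today"
[1,2] NP/(PP/N)  lex  "river"
[2,3] PP/N  lex  "which"
[1,3] NP  >  k=2
[0,3] S  >  k=1

[0,3] S   >
  [0,1] "today" : S/NP
  [1,3] NP   >
    [1,2] "river" : NP/(PP/N)
    [2,3] "which" : PP/N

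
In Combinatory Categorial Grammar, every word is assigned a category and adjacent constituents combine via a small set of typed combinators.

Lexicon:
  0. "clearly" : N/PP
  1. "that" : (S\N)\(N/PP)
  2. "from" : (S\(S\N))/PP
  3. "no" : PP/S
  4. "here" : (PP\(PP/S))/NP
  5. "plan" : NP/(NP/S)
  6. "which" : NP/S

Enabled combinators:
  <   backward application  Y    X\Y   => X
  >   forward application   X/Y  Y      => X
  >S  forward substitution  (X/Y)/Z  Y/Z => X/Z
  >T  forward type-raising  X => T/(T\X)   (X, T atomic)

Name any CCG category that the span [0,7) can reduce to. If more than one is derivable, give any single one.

[0,7] S   <
  [0,2] S\N   <
    [0,1] "clearly" : N/PP
    [1,2] "that" : (S\N)\(N/PP)
  [2,7] S\(S\N)   >
    [2,3] "from" : (S\(S\N))/PP
    [3,7] PP   <
      [3,4] "no" : PP/S
      [4,7] PP\(PP/S)   >
        [4,5] "here" : (PP\(PP/S))/NP
        [5,7] NP   >
          [5,6] "plan" : NP/(NP/S)
          [6,7] "which" : NP/S

S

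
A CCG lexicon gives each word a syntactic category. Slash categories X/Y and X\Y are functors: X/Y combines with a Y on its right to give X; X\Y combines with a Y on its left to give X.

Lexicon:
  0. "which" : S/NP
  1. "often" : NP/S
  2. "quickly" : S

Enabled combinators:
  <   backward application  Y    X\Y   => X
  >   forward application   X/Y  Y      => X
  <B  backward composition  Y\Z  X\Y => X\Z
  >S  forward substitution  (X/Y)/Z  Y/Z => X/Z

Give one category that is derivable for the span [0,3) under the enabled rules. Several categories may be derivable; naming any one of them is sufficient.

S

[0,3] S   >
  [0,1] "which" : S/NP
  [1,3] NP   >
    [1,2] "often" : NP/S
    [2,3] "quickly" : S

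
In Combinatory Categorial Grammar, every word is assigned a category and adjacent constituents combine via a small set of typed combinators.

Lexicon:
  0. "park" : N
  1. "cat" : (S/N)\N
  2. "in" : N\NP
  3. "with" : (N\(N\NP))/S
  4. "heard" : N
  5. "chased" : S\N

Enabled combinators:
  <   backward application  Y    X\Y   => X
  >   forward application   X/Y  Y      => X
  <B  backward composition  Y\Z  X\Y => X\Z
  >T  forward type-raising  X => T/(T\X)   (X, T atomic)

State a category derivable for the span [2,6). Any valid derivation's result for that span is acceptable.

[0,6] S   >
  [0,2] S/N   <
    [0,1] "park" : N
    [1,2] "cat" : (S/N)\N
  [2,6] N   <
    [2,3] "in" : N\NP
    [3,6] N\(N\NP)   >
      [3,4] "with" : (N\(N\NP))/S
      [4,6] S   >
        [4,5] S/(S\N)   >T
          [4,5] "heard" : N
        [5,6] "chased" : S\N

N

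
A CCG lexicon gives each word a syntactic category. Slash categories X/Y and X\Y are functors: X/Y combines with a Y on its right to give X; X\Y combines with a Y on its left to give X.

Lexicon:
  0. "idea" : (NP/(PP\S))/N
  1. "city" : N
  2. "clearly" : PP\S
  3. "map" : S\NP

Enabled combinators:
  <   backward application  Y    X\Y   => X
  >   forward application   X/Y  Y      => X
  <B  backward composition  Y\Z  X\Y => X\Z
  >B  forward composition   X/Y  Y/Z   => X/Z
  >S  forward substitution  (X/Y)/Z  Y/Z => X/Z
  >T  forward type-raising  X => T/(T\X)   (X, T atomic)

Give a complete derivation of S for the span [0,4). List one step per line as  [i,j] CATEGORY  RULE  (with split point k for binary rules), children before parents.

[0,1] (NP/(PP\S))/N  lex  "idea"
[1,2] N  lex  "city"
[0,2] NP/(PP\S)  >  k=1
[2,3] PP\S  lex  "clearly"
[0,3] NP  >  k=2
[3,4] S\NP  lex  "map"
[0,4] S  <  k=3

[0,4] S   <
  [0,3] NP   >
    [0,2] NP/(PP\S)   >
      [0,1] "idea" : (NP/(PP\S))/N
      [1,2] "city" : N
    [2,3] "clearly" : PP\S
  [3,4] "map" : S\NP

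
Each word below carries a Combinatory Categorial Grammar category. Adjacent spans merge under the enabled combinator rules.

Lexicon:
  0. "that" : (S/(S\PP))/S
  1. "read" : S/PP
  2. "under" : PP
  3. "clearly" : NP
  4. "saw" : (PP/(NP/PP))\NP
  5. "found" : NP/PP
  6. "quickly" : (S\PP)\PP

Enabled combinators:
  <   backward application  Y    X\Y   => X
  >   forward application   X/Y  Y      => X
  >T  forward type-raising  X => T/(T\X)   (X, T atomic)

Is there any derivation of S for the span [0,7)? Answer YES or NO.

[0,7] S   >
  [0,3] S/(S\PP)   >
    [0,1] "that" : (S/(S\PP))/S
    [1,3] S   >
      [1,2] "read" : S/PP
      [2,3] "under" : PP
  [3,7] S\PP   <
    [3,6] PP   >
      [3,5] PP/(NP/PP)   <
        [3,4] "clearly" : NP
        [4,5] "saw" : (PP/(NP/PP))\NP
      [5,6] "found" : NP/PP
    [6,7] "quickly" : (S\PP)\PP

YES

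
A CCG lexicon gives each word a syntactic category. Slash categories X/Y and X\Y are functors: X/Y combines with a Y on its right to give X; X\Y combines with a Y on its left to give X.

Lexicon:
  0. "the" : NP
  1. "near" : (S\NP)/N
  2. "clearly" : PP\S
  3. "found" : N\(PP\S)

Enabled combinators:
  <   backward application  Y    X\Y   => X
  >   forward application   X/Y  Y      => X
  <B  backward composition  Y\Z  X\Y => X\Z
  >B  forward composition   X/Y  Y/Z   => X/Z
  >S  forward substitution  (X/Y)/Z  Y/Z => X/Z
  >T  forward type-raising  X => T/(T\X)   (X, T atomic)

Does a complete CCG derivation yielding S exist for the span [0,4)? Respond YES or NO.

[0,4] S   >
  [0,1] S/(S\NP)   >T
    [0,1] "the" : NP
  [1,4] S\NP   >
    [1,2] "near" : (S\NP)/N
    [2,4] N   <
      [2,3] "clearly" : PP\S
      [3,4] "found" : N\(PP\S)

YES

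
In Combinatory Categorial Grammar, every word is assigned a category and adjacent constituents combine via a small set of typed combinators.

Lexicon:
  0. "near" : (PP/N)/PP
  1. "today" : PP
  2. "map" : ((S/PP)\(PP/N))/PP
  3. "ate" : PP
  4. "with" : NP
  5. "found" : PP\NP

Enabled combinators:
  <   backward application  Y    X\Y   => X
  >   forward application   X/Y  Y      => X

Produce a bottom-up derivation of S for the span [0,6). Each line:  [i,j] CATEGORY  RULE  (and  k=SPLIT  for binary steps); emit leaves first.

[0,6] S   >
  [0,4] S/PP   <
    [0,2] PP/N   >
      [0,1] "near" : (PP/N)/PP
      [1,2] "today" : PP
    [2,4] (S/PP)\(PP/N)   >
      [2,3] "map" : ((S/PP)\(PP/N))/PP
      [3,4] "ate" : PP
  [4,6] PP   <
    [4,5] "with" : NP
    [5,6] "found" : PP\NP

[0,1] (PP/N)/PP  lex  "near"
[1,2] PP  lex  "today"
[0,2] PP/N  >  k=1
[2,3] ((S/PP)\(PP/N))/PP  lex  "map"
[3,4] PP  lex  "ate"
[2,4] (S/PP)\(PP/N)  >  k=3
[0,4] S/PP  <  k=2
[4,5] NP  lex  "with"
[5,6] PP\NP  lex  "found"
[4,6] PP  <  k=5
[0,6] S  >  k=4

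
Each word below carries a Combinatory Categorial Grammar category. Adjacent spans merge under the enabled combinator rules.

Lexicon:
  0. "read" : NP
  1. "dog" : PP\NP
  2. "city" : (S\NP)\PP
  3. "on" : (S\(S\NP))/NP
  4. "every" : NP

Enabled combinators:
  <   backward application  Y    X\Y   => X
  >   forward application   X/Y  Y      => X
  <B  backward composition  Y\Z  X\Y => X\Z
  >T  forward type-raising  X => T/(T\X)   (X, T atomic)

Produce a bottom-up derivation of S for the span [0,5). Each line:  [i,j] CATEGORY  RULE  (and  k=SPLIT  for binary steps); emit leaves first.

[0,5] S   <
  [0,3] S\NP   <
    [0,2] PP   >
      [0,1] PP/(PP\NP)   >T
        [0,1] "read" : NP
      [1,2] "dog" : PP\NP
    [2,3] "city" : (S\NP)\PP
  [3,5] S\(S\NP)   >
    [3,4] "on" : (S\(S\NP))/NP
    [4,5] "every" : NP

[0,1] NP  lex  "read"
[0,1] PP/(PP\NP)  >T
[1,2] PP\NP  lex  "dog"
[0,2] PP  >  k=1
[2,3] (S\NP)\PP  lex  "city"
[0,3] S\NP  <  k=2
[3,4] (S\(S\NP))/NP  lex  "on"
[4,5] NP  lex  "every"
[3,5] S\(S\NP)  >  k=4
[0,5] S  <  k=3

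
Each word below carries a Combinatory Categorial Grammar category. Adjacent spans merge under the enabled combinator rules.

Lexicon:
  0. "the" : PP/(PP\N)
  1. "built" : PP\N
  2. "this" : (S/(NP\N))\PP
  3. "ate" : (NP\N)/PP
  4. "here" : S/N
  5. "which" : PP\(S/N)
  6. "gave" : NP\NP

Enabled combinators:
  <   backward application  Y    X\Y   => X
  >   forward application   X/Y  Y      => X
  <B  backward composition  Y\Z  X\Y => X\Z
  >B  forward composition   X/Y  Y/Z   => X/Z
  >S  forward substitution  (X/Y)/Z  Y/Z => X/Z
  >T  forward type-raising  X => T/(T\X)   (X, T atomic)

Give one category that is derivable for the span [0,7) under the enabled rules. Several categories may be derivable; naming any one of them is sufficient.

[0,7] S   >
  [0,3] S/(NP\N)   <
    [0,2] PP   >
      [0,1] "the" : PP/(PP\N)
      [1,2] "built" : PP\N
    [2,3] "this" : (S/(NP\N))\PP
  [3,7] NP\N   <B
    [3,6] NP\N   >
      [3,4] "ate" : (NP\N)/PP
      [4,6] PP   <
        [4,5] "here" : S/N
        [5,6] "which" : PP\(S/N)
    [6,7] "gave" : NP\NP

S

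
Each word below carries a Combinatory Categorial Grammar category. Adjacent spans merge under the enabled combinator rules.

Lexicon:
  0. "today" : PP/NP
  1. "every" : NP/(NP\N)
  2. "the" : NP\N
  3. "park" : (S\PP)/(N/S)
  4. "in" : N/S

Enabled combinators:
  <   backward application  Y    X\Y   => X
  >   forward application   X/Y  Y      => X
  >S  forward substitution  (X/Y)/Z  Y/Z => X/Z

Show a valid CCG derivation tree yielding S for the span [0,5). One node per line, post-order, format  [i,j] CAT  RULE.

[0,5] S   <
  [0,3] PP   >
    [0,1] "today" : PP/NP
    [1,3] NP   >
      [1,2] "every" : NP/(NP\N)
      [2,3] "the" : NP\N
  [3,5] S\PP   >
    [3,4] "park" : (S\PP)/(N/S)
    [4,5] "in" : N/S

[0,1] PP/NP  lex  "today"
[1,2] NP/(NP\N)  lex  "every"
[2,3] NP\N  lex  "the"
[1,3] NP  >  k=2
[0,3] PP  >  k=1
[3,4] (S\PP)/(N/S)  lex  "park"
[4,5] N/S  lex  "in"
[3,5] S\PP  >  k=4
[0,5] S  <  k=3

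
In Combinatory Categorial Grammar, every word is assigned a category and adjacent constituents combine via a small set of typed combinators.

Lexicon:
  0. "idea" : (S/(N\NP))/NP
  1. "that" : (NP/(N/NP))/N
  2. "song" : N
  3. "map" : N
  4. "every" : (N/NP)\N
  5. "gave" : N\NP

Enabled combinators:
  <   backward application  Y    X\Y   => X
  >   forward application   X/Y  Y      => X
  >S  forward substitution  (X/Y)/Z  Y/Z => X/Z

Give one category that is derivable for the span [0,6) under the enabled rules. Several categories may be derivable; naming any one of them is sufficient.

S

[0,6] S   >
  [0,5] S/(N\NP)   >
    [0,1] "idea" : (S/(N\NP))/NP
    [1,5] NP   >
      [1,3] NP/(N/NP)   >
        [1,2] "that" : (NP/(N/NP))/N
        [2,3] "song" : N
      [3,5] N/NP   <
        [3,4] "map" : N
        [4,5] "every" : (N/NP)\N
  [5,6] "gave" : N\NP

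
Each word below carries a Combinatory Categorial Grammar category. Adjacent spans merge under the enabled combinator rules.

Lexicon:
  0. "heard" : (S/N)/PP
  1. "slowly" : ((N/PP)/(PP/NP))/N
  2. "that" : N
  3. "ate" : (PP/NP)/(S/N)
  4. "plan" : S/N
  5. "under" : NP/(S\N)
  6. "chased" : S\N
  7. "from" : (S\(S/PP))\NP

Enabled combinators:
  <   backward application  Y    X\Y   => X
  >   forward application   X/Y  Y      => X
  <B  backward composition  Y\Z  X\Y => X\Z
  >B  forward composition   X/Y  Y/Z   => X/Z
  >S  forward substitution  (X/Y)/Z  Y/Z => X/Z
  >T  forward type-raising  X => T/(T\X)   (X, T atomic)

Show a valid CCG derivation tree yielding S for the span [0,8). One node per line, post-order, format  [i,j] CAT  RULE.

[0,8] S   <
  [0,5] S/PP   >S
    [0,1] "heard" : (S/N)/PP
    [1,5] N/PP   >
      [1,3] (N/PP)/(PP/NP)   >
        [1,2] "slowly" : ((N/PP)/(PP/NP))/N
        [2,3] "that" : N
      [3,5] PP/NP   >
        [3,4] "ate" : (PP/NP)/(S/N)
        [4,5] "plan" : S/N
  [5,8] S\(S/PP)   <
    [5,7] NP   >
      [5,6] "under" : NP/(S\N)
      [6,7] "chased" : S\N
    [7,8] "from" : (S\(S/PP))\NP

[0,1] (S/N)/PP  lex  "heard"
[1,2] ((N/PP)/(PP/NP))/N  lex  "slowly"
[2,3] N  lex  "that"
[1,3] (N/PP)/(PP/NP)  >  k=2
[3,4] (PP/NP)/(S/N)  lex  "ate"
[4,5] S/N  lex  "plan"
[3,5] PP/NP  >  k=4
[1,5] N/PP  >  k=3
[0,5] S/PP  >S  k=1
[5,6] NP/(S\N)  lex  "under"
[6,7] S\N  lex  "chased"
[5,7] NP  >  k=6
[7,8] (S\(S/PP))\NP  lex  "from"
[5,8] S\(S/PP)  <  k=7
[0,8] S  <  k=5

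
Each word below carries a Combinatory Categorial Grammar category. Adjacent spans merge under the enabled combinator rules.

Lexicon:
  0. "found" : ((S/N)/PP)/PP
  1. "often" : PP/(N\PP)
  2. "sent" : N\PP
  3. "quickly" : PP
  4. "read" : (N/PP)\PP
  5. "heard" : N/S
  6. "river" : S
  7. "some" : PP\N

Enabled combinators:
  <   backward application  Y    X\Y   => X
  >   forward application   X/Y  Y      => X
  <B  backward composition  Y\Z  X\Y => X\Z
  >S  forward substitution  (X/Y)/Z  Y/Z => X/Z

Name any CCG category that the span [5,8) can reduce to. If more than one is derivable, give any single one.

PP

[0,8] S   >
  [0,5] S/PP   >S
    [0,3] (S/N)/PP   >
      [0,1] "found" : ((S/N)/PP)/PP
      [1,3] PP   >
        [1,2] "often" : PP/(N\PP)
        [2,3] "sent" : N\PP
    [3,5] N/PP   <
      [3,4] "quickly" : PP
      [4,5] "read" : (N/PP)\PP
  [5,8] PP   <
    [5,7] N   >
      [5,6] "heard" : N/S
      [6,7] "river" : S
    [7,8] "some" : PP\N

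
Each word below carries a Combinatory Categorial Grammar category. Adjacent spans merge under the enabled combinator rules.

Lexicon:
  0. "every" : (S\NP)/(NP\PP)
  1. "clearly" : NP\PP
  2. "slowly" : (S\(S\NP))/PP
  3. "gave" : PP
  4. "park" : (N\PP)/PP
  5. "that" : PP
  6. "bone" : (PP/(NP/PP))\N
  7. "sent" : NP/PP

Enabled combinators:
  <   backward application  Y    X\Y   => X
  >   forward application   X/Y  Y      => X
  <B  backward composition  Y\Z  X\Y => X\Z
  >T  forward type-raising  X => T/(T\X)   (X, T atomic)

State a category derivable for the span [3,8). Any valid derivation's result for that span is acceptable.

PP

[0,8] S   <
  [0,2] S\NP   >
    [0,1] "every" : (S\NP)/(NP\PP)
    [1,2] "clearly" : NP\PP
  [2,8] S\(S\NP)   >
    [2,3] "slowly" : (S\(S\NP))/PP
    [3,8] PP   >
      [3,7] PP/(NP/PP)   <
        [3,6] N   <
          [3,4] "gave" : PP
          [4,6] N\PP   >
            [4,5] "park" : (N\PP)/PP
            [5,6] "that" : PP
        [6,7] "bone" : (PP/(NP/PP))\N
      [7,8] "sent" : NP/PP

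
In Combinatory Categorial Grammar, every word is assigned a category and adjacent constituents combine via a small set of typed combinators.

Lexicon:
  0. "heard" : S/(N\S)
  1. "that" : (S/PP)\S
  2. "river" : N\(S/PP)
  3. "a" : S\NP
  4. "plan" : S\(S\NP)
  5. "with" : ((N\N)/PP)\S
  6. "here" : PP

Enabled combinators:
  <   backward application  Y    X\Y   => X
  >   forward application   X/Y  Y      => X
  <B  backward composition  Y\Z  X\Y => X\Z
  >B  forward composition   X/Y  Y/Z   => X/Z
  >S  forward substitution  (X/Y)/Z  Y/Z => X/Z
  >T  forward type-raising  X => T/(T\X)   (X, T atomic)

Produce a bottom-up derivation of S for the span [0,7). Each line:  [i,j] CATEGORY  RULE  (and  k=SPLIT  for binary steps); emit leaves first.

[0,7] S   >
  [0,1] "heard" : S/(N\S)
  [1,7] N\S   <B
    [1,3] N\S   <B
      [1,2] "that" : (S/PP)\S
      [2,3] "river" : N\(S/PP)
    [3,7] N\N   >
      [3,6] (N\N)/PP   <
        [3,5] S   <
          [3,4] "a" : S\NP
          [4,5] "plan" : S\(S\NP)
        [5,6] "with" : ((N\N)/PP)\S
      [6,7] "here" : PP

[0,1] S/(N\S)  lex  "heard"
[1,2] (S/PP)\S  lex  "that"
[2,3] N\(S/PP)  lex  "river"
[1,3] N\S  <B  k=2
[3,4] S\NP  lex  "a"
[4,5] S\(S\NP)  lex  "plan"
[3,5] S  <  k=4
[5,6] ((N\N)/PP)\S  lex  "with"
[3,6] (N\N)/PP  <  k=5
[6,7] PP  lex  "here"
[3,7] N\N  >  k=6
[1,7] N\S  <B  k=3
[0,7] S  >  k=1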